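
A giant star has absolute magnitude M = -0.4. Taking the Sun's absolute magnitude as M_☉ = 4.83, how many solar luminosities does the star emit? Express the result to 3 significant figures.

L/L_☉ ≈ 124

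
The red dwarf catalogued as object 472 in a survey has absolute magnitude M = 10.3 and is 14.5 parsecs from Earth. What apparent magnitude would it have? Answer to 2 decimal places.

m ≈ 11.11

m = M + 5 log₁₀ d − 5 = 10.3 + 5·1.1614 − 5 = 11.107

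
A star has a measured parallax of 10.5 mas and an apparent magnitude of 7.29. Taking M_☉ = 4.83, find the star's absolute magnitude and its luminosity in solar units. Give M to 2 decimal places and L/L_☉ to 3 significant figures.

M ≈ 2.40; L/L_☉ ≈ 9.41

d = 1/p = 1000/10.5 mas = 95.24 pc
M = m − 5 log₁₀ d + 5 = 7.29 − 5·1.9788 + 5 = 2.396
M − M_☉ = 2.396 − 4.83 = -2.434
L/L_☉ = 10^(−0.4 × -2.434) = 9.411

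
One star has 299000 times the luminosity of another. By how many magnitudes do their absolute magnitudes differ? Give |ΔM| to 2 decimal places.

|ΔM| ≈ 13.69

Pogson: ΔM = −2.5 log₁₀(ratio) = −2.5 log₁₀(299000) = −2.5 × 5.4757 = -13.689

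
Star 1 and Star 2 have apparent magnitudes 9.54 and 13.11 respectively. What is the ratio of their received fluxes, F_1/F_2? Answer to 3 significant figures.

F_1/F_2 ≈ 26.8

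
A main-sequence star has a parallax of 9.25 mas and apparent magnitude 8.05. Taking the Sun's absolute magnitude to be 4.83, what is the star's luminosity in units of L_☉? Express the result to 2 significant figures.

d = 1/p = 1000/9.25 mas = 108.1 pc
M = m − 5 log₁₀ d + 5 = 8.05 − 5·2.0339 + 5 = 2.881
M − M_☉ = 2.881 − 4.83 = -1.949
L/L_☉ = 10^(−0.4 × -1.949) = 6.022

L/L_☉ ≈ 6.0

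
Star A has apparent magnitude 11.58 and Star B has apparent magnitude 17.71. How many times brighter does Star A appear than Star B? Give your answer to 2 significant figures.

Δm = 11.58 − (17.71) = -6.13
Flux ratio = 10^(−0.4 Δm) = 10^(−0.4 × -6.13) = 10^2.452 = 283.1

280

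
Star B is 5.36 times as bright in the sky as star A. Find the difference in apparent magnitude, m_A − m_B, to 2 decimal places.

m_A − m_B ≈ 1.82

Pogson: Δm = −2.5 log₁₀(ratio) = −2.5 log₁₀(5.36) = −2.5 × 0.7292 = -1.823
Star B is brighter so has the smaller magnitude: m_A − m_B is positive.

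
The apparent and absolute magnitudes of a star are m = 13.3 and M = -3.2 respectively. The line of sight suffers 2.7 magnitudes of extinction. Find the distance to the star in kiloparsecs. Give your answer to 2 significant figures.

d ≈ 5.8 kpc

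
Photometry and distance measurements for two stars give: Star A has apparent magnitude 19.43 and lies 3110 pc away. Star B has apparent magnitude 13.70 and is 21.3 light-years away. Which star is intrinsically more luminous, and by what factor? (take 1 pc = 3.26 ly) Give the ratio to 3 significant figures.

Star A: M = m − 5 log₁₀ d + 5 = 19.43 − 5·3.4928 + 5 = 6.966
Star B: d = 21.3 ly / 3.26 = 6.534 pc
Star B: M = m − 5 log₁₀ d + 5 = 13.70 − 5·0.8152 + 5 = 14.624
ΔM = M_A − M_B = 6.966 − (14.624) = -7.658; smaller M is more luminous → Star A.
L ratio = 10^(0.4 |ΔM|) = 10^3.063 = 1157

Star A is more luminous, by a factor of 1160.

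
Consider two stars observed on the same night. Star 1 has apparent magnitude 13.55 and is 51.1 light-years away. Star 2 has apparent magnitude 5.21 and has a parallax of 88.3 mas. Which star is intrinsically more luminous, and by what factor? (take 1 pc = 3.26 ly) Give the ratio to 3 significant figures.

Star 1: d = 51.1 ly / 3.26 = 15.67 pc
Star 1: M = m − 5 log₁₀ d + 5 = 13.55 − 5·1.1952 + 5 = 12.574
Star 2: p = 88.3 mas = 0.0883″ → d = 1/p = 11.33 pc
Star 2: M = m − 5 log₁₀ d + 5 = 5.21 − 5·1.0540 + 5 = 4.940
ΔM = M_1 − M_2 = 12.574 − (4.940) = 7.634; smaller M is more luminous → Star 2.
L ratio = 10^(0.4 |ΔM|) = 10^3.054 = 1132

Star 2 is more luminous, by a factor of 1130.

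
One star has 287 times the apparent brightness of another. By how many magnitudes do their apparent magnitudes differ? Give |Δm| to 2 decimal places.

|Δm| ≈ 6.14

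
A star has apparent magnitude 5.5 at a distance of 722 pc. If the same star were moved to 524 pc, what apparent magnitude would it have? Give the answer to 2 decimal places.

Flux ∝ 1/d², so Δm = 5 log₁₀(d₂/d₁) = 5 log₁₀(524/722) = -0.696
m₂ = m₁ + Δm = 5.5 + (-0.696) = 4.804

m ≈ 4.80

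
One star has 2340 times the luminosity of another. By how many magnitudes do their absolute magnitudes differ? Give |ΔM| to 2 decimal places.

Pogson: ΔM = −2.5 log₁₀(ratio) = −2.5 log₁₀(2340) = −2.5 × 3.3692 = -8.423

|ΔM| ≈ 8.42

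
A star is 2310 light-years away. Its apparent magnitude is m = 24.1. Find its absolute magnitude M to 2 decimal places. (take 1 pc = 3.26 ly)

M ≈ 14.85

d = 2310 ly / 3.26 = 708.6 pc
5 log₁₀(d/10 pc) = 5 log₁₀(708.6) − 5 = 9.252
M = m − 5 log₁₀(d/10) = 24.1 − 9.252 = 14.848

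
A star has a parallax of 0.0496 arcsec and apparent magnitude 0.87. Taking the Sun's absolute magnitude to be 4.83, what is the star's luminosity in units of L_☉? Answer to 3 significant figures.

L/L_☉ ≈ 156

d = 1/p = 1/0.0496″ = 20.16 pc
M = m − 5 log₁₀ d + 5 = 0.87 − 5·1.3045 + 5 = -0.653
M − M_☉ = -0.653 − 4.83 = -5.483
L/L_☉ = 10^(−0.4 × -5.483) = 156.0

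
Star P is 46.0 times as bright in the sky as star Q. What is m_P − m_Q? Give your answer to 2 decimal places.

m_P − m_Q ≈ -4.16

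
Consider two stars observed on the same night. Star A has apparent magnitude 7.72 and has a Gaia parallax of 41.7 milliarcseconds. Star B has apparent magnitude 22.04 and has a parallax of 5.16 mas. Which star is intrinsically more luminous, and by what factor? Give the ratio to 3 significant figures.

Star A: p = 41.7 mas = 0.0417″ → d = 1/p = 23.98 pc
Star A: M = m − 5 log₁₀ d + 5 = 7.72 − 5·1.3799 + 5 = 5.821
Star B: p = 5.16 mas = 5.16×10^-3″ → d = 1/p = 193.8 pc
Star B: M = m − 5 log₁₀ d + 5 = 22.04 − 5·2.2874 + 5 = 15.603
ΔM = M_A − M_B = 5.821 − (15.603) = -9.783; smaller M is more luminous → Star A.
L ratio = 10^(0.4 |ΔM|) = 10^3.913 = 8185

Star A is more luminous, by a factor of 8190.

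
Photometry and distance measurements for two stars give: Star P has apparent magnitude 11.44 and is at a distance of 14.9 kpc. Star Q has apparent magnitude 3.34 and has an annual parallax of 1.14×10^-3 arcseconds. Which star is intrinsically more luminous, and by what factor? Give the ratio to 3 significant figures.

Star P: d = 14.9 kpc = 14900 pc
Star P: M = m − 5 log₁₀ d + 5 = 11.44 − 5·4.1732 + 5 = -4.426
Star Q: d = 1/p = 1/1.14×10^-3″ = 877.2 pc
Star Q: M = m − 5 log₁₀ d + 5 = 3.34 − 5·2.9431 + 5 = -6.375
ΔM = M_P − M_Q = -4.426 − (-6.375) = 1.950; smaller M is more luminous → Star Q.
L ratio = 10^(0.4 |ΔM|) = 10^0.780 = 6.023

Star Q is more luminous, by a factor of 6.02.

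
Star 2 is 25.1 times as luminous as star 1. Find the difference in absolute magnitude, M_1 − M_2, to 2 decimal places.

Pogson: ΔM = −2.5 log₁₀(ratio) = −2.5 log₁₀(25.1) = −2.5 × 1.3997 = -3.499
Star 2 is brighter so has the smaller magnitude: M_1 − M_2 is positive.

M_1 − M_2 ≈ 3.50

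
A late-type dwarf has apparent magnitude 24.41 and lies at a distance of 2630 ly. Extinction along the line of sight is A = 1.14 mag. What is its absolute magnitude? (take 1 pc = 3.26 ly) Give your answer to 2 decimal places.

M ≈ 13.74

d = 2630 ly / 3.26 = 806.7 pc
5 log₁₀(d/10 pc) = 5 log₁₀(806.7) − 5 = 9.534
M = m − 5 log₁₀(d/10) − A = 24.41 − 9.534 − 1.14 = 13.736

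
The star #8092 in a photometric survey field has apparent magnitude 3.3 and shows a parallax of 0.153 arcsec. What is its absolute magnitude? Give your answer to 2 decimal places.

M ≈ 4.22

d = 1/p = 1/0.153″ = 6.536 pc
5 log₁₀(d/10 pc) = 5 log₁₀(6.536) − 5 = -0.923
M = m − 5 log₁₀(d/10) = 3.3 + 0.923 = 4.223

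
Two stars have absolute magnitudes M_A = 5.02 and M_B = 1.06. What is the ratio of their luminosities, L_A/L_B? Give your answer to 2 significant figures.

L_A/L_B ≈ 0.026

ΔM = M_A − M_B = 3.96
L_A/L_B = 10^(−0.4 ΔM) = 10^-1.584 = 0.02606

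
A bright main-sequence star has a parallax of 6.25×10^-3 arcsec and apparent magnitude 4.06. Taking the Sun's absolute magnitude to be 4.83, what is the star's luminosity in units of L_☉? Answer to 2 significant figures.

d = 1/p = 1/6.25×10^-3″ = 160.0 pc
M = m − 5 log₁₀ d + 5 = 4.06 − 5·2.2041 + 5 = -1.961
M − M_☉ = -1.961 − 4.83 = -6.791
L/L_☉ = 10^(−0.4 × -6.791) = 520.3

L/L_☉ ≈ 520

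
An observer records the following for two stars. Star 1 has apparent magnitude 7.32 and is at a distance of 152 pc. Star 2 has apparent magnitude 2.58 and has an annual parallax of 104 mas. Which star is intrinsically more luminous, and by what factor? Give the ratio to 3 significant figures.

Star 1: M = m − 5 log₁₀ d + 5 = 7.32 − 5·2.1818 + 5 = 1.411
Star 2: p = 104 mas = 0.104″ → d = 1/p = 9.615 pc
Star 2: M = m − 5 log₁₀ d + 5 = 2.58 − 5·0.9830 + 5 = 2.665
ΔM = M_1 − M_2 = 1.411 − (2.665) = -1.254; smaller M is more luminous → Star 1.
L ratio = 10^(0.4 |ΔM|) = 10^0.502 = 3.175

Star 1 is more luminous, by a factor of 3.18.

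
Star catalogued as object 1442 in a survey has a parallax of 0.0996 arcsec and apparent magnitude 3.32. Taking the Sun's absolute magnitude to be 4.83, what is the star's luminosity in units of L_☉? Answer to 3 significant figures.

L/L_☉ ≈ 4.05

d = 1/p = 1/0.0996″ = 10.04 pc
M = m − 5 log₁₀ d + 5 = 3.32 − 5·1.0017 + 5 = 3.311
M − M_☉ = 3.311 − 4.83 = -1.519
L/L_☉ = 10^(−0.4 × -1.519) = 4.050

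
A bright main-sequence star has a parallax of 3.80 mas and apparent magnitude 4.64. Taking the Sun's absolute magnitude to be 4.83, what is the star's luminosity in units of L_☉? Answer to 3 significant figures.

L/L_☉ ≈ 825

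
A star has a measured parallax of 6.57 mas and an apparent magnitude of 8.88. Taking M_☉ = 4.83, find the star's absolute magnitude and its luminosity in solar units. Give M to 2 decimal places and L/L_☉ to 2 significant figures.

d = 1/p = 1000/6.57 mas = 152.2 pc
M = m − 5 log₁₀ d + 5 = 8.88 − 5·2.1824 + 5 = 2.968
M − M_☉ = 2.968 − 4.83 = -1.862
L/L_☉ = 10^(−0.4 × -1.862) = 5.557

M ≈ 2.97; L/L_☉ ≈ 5.6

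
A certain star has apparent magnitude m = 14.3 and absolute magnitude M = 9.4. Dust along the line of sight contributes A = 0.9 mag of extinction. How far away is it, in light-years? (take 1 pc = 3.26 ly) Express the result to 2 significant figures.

d ≈ 210 ly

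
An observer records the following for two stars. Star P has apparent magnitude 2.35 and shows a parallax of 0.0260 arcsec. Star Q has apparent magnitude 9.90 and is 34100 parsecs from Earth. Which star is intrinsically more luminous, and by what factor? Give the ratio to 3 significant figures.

Star Q is more luminous, by a factor of 751.

Star P: d = 1/p = 1/0.0260″ = 38.46 pc
Star P: M = m − 5 log₁₀ d + 5 = 2.35 − 5·1.5850 + 5 = -0.575
Star Q: M = m − 5 log₁₀ d + 5 = 9.90 − 5·4.5328 + 5 = -7.764
ΔM = M_P − M_Q = -0.575 − (-7.764) = 7.189; smaller M is more luminous → Star Q.
L ratio = 10^(0.4 |ΔM|) = 10^2.875 = 750.7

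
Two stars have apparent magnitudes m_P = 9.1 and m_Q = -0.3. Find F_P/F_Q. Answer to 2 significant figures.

F_P/F_Q ≈ 1.7×10^-4

Magnitude difference = 9.4
Flux ratio = 10^(−0.4 Δm) = 10^(−0.4 × 9.4) = 10^-3.760 = 1.738×10^-4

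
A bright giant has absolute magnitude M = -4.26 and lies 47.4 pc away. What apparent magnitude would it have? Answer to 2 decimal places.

m ≈ -0.88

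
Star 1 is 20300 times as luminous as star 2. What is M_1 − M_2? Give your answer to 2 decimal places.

M_1 − M_2 ≈ -10.77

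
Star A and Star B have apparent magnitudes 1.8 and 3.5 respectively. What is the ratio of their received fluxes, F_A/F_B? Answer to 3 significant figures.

F_A/F_B ≈ 4.79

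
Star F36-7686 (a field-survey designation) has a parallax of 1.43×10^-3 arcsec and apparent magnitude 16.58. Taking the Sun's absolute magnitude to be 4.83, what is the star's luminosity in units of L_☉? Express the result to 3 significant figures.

d = 1/p = 1/1.43×10^-3″ = 699.3 pc
M = m − 5 log₁₀ d + 5 = 16.58 − 5·2.8447 + 5 = 7.357
M − M_☉ = 7.357 − 4.83 = 2.527
L/L_☉ = 10^(−0.4 × 2.527) = 0.09757

L/L_☉ ≈ 0.0976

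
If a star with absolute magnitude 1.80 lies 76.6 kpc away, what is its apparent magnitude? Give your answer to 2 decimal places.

d = 76.6 kpc = 76600 pc
m = M + 5 log₁₀ d − 5 = 1.80 + 5·4.8842 − 5 = 21.221

m ≈ 21.22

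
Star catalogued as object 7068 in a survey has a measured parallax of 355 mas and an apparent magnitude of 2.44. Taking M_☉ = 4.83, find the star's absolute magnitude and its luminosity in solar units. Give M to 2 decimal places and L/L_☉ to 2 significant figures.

d = 1/p = 1000/355 mas = 2.817 pc
M = m − 5 log₁₀ d + 5 = 2.44 − 5·0.4498 + 5 = 5.191
M − M_☉ = 5.191 − 4.83 = 0.361
L/L_☉ = 10^(−0.4 × 0.361) = 0.7170

M ≈ 5.19; L/L_☉ ≈ 0.72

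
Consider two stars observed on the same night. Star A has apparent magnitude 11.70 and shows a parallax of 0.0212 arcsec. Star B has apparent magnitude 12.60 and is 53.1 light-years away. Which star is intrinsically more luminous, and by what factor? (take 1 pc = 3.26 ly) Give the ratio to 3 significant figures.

Star A is more luminous, by a factor of 19.2.

Star A: d = 1/p = 1/0.0212″ = 47.17 pc
Star A: M = m − 5 log₁₀ d + 5 = 11.70 − 5·1.6737 + 5 = 8.332
Star B: d = 53.1 ly / 3.26 = 16.29 pc
Star B: M = m − 5 log₁₀ d + 5 = 12.60 − 5·1.2119 + 5 = 11.541
ΔM = M_A − M_B = 8.332 − (11.541) = -3.209; smaller M is more luminous → Star A.
L ratio = 10^(0.4 |ΔM|) = 10^1.284 = 19.21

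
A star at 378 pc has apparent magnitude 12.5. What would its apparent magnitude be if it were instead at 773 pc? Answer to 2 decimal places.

m ≈ 14.05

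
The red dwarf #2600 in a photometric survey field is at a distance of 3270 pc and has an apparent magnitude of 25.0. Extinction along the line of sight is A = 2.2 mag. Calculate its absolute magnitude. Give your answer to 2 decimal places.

5 log₁₀(d/10 pc) = 5 log₁₀(3270) − 5 = 12.573
M = m − 5 log₁₀(d/10) − A = 25.0 − 12.573 − 2.2 = 10.227

M ≈ 10.23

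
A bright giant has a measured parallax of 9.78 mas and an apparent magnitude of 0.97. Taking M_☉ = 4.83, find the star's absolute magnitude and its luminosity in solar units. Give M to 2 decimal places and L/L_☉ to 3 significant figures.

M ≈ -4.08; L/L_☉ ≈ 3660

d = 1/p = 1000/9.78 mas = 102.2 pc
M = m − 5 log₁₀ d + 5 = 0.97 − 5·2.0097 + 5 = -4.078
M − M_☉ = -4.078 − 4.83 = -8.908
L/L_☉ = 10^(−0.4 × -8.908) = 3659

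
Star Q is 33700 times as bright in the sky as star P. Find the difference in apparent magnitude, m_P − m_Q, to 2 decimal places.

m_P − m_Q ≈ 11.32

Pogson: Δm = −2.5 log₁₀(ratio) = −2.5 log₁₀(33700) = −2.5 × 4.5276 = -11.319
Star Q is brighter so has the smaller magnitude: m_P − m_Q is positive.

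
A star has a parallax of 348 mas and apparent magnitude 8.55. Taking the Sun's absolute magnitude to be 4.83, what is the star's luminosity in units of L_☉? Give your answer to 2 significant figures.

d = 1/p = 1000/348 mas = 2.874 pc
M = m − 5 log₁₀ d + 5 = 8.55 − 5·0.4584 + 5 = 11.258
M − M_☉ = 11.258 − 4.83 = 6.428
L/L_☉ = 10^(−0.4 × 6.428) = 2.684×10^-3

L/L_☉ ≈ 2.7×10^-3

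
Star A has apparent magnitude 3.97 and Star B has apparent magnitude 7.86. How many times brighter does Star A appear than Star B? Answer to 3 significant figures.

36.0

Δm = 3.97 − (7.86) = -3.89
Flux ratio = 10^(−0.4 Δm) = 10^(−0.4 × -3.89) = 10^1.556 = 35.97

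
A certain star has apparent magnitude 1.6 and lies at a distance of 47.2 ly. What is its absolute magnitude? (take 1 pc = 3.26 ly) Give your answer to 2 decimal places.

d = 47.2 ly / 3.26 = 14.48 pc
5 log₁₀(d/10 pc) = 5 log₁₀(14.48) − 5 = 0.804
M = m − 5 log₁₀(d/10) = 1.6 − 0.804 = 0.796

M ≈ 0.80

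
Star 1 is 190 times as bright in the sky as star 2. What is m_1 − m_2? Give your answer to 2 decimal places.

m_1 − m_2 ≈ -5.70

Pogson: Δm = −2.5 log₁₀(ratio) = −2.5 log₁₀(190) = −2.5 × 2.2788 = -5.697
Star 1 is brighter, so it has the smaller magnitude: the difference is negative.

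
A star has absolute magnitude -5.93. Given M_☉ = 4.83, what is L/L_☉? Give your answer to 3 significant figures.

M − M_☉ = -5.93 − 4.83 = -10.760
L/L_☉ = 10^(−0.4 (M − M_☉)) = 10^4.304 = 20140

L/L_☉ ≈ 20100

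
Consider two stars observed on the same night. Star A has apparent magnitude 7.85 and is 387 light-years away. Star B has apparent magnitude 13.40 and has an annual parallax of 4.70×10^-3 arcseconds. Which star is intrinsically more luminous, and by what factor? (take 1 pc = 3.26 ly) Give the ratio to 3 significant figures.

Star A is more luminous, by a factor of 51.7.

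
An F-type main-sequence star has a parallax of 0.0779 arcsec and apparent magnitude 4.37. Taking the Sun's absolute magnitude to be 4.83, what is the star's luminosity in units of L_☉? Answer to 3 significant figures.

d = 1/p = 1/0.0779″ = 12.84 pc
M = m − 5 log₁₀ d + 5 = 4.37 − 5·1.1085 + 5 = 3.828
M − M_☉ = 3.828 − 4.83 = -1.002
L/L_☉ = 10^(−0.4 × -1.002) = 2.517

L/L_☉ ≈ 2.52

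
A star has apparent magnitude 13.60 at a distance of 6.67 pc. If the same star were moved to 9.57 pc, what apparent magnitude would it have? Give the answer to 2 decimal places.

Flux ∝ 1/d², so Δm = 5 log₁₀(d₂/d₁) = 5 log₁₀(9.57/6.67) = 0.784
m₂ = m₁ + Δm = 13.60 + (0.784) = 14.384

m ≈ 14.38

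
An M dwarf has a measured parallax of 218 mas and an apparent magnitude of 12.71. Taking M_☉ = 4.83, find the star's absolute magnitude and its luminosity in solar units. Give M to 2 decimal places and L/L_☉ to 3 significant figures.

M ≈ 14.40; L/L_☉ ≈ 1.48×10^-4

d = 1/p = 1000/218 mas = 4.587 pc
M = m − 5 log₁₀ d + 5 = 12.71 − 5·0.6615 + 5 = 14.402
M − M_☉ = 14.402 − 4.83 = 9.572
L/L_☉ = 10^(−0.4 × 9.572) = 1.483×10^-4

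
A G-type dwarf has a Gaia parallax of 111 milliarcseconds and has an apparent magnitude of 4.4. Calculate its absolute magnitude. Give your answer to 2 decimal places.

M ≈ 4.63

p = 111 mas = 0.111″ → d = 1/p = 9.009 pc
5 log₁₀(d/10 pc) = 5 log₁₀(9.009) − 5 = -0.227
M = m − 5 log₁₀(d/10) = 4.4 + 0.227 = 4.627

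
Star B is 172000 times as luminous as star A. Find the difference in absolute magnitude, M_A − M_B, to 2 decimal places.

M_A − M_B ≈ 13.09

Pogson: ΔM = −2.5 log₁₀(ratio) = −2.5 log₁₀(172000) = −2.5 × 5.2355 = -13.089
Star B is brighter so has the smaller magnitude: M_A − M_B is positive.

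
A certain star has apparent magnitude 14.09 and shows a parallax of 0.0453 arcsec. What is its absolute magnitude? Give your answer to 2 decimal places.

d = 1/p = 1/0.0453″ = 22.08 pc
5 log₁₀(d/10 pc) = 5 log₁₀(22.08) − 5 = 1.720
M = m − 5 log₁₀(d/10) = 14.09 − 1.720 = 12.370

M ≈ 12.37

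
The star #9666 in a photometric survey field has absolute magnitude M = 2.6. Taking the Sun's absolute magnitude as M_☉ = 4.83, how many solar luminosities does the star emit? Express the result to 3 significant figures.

M − M_☉ = 2.6 − 4.83 = -2.230
L/L_☉ = 10^(−0.4 (M − M_☉)) = 10^0.892 = 7.798

L/L_☉ ≈ 7.80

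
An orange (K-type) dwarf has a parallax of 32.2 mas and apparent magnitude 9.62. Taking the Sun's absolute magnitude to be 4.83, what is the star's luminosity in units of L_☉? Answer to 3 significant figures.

L/L_☉ ≈ 0.117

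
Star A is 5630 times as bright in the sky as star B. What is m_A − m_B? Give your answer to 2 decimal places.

m_A − m_B ≈ -9.38

Pogson: Δm = −2.5 log₁₀(ratio) = −2.5 log₁₀(5630) = −2.5 × 3.7505 = -9.376
Star A is brighter, so it has the smaller magnitude: the difference is negative.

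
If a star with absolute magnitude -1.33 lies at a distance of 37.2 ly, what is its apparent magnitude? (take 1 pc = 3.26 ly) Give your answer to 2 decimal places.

d = 37.2 ly / 3.26 = 11.41 pc
m = M + 5 log₁₀ d − 5 = -1.33 + 5·1.0573 − 5 = -1.043

m ≈ -1.04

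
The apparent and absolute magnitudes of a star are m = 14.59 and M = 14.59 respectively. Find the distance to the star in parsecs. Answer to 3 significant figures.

μ = m − M = 0.000
m − M = 5 log₁₀ d − 5
log₁₀ d = (m − M)/5 + 1 = 1.0000
d = 10^1.0000 = 10.00 pc

d ≈ 10.0 pc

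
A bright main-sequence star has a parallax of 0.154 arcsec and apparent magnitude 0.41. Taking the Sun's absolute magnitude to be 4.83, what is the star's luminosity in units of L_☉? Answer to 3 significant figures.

L/L_☉ ≈ 24.7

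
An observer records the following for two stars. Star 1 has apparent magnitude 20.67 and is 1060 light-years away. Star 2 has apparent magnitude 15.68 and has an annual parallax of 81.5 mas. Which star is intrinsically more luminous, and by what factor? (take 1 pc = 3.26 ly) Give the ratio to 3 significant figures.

Star 1 is more luminous, by a factor of 7.09.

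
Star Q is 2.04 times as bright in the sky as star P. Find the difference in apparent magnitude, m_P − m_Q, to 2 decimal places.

m_P − m_Q ≈ 0.77

Pogson: Δm = −2.5 log₁₀(ratio) = −2.5 log₁₀(2.04) = −2.5 × 0.3096 = -0.774
Star Q is brighter so has the smaller magnitude: m_P − m_Q is positive.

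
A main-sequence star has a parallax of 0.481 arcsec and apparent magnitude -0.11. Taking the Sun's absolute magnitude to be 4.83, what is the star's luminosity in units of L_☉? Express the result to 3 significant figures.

d = 1/p = 1/0.481″ = 2.079 pc
M = m − 5 log₁₀ d + 5 = -0.11 − 5·0.3179 + 5 = 3.301
M − M_☉ = 3.301 − 4.83 = -1.529
L/L_☉ = 10^(−0.4 × -1.529) = 4.090

L/L_☉ ≈ 4.09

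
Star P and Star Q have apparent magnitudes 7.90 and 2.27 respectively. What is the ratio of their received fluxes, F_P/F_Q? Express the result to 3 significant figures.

F_P/F_Q ≈ 5.60×10^-3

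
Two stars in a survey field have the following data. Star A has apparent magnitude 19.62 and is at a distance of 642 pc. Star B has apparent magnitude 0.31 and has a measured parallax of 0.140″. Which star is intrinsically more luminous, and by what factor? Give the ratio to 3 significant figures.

Star B is more luminous, by a factor of 6560.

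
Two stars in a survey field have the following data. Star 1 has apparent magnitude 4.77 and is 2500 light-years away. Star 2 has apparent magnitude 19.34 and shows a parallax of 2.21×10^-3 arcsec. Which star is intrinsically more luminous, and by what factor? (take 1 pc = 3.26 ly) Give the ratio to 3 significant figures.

Star 1 is more luminous, by a factor of 1.93×10^6.

Star 1: d = 2500 ly / 3.26 = 766.9 pc
Star 1: M = m − 5 log₁₀ d + 5 = 4.77 − 5·2.8847 + 5 = -4.654
Star 2: d = 1/p = 1/2.21×10^-3″ = 452.5 pc
Star 2: M = m − 5 log₁₀ d + 5 = 19.34 − 5·2.6556 + 5 = 11.062
ΔM = M_1 − M_2 = -4.654 − (11.062) = -15.716; smaller M is more luminous → Star 1.
L ratio = 10^(0.4 |ΔM|) = 10^6.286 = 1.933×10^6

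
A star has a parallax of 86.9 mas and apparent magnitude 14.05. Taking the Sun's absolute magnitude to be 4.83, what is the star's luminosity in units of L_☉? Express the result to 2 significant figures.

L/L_☉ ≈ 2.7×10^-4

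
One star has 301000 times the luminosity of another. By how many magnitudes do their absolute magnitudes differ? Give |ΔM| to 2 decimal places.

|ΔM| ≈ 13.70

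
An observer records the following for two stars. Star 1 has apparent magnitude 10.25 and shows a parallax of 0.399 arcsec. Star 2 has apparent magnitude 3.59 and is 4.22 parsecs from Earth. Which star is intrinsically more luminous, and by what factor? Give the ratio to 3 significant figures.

Star 2 is more luminous, by a factor of 1310.

Star 1: d = 1/p = 1/0.399″ = 2.506 pc
Star 1: M = m − 5 log₁₀ d + 5 = 10.25 − 5·0.3990 + 5 = 13.255
Star 2: M = m − 5 log₁₀ d + 5 = 3.59 − 5·0.6253 + 5 = 5.463
ΔM = M_1 − M_2 = 13.255 − (5.463) = 7.791; smaller M is more luminous → Star 2.
L ratio = 10^(0.4 |ΔM|) = 10^3.117 = 1308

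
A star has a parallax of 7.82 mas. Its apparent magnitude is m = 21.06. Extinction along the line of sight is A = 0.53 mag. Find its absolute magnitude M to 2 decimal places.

M ≈ 15.00

p = 7.82 mas = 7.82×10^-3″ → d = 1/p = 127.9 pc
5 log₁₀(d/10 pc) = 5 log₁₀(127.9) − 5 = 5.534
M = m − 5 log₁₀(d/10) − A = 21.06 − 5.534 − 0.53 = 14.996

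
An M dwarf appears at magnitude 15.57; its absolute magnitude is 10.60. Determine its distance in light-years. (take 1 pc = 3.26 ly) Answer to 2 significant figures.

d ≈ 320 ly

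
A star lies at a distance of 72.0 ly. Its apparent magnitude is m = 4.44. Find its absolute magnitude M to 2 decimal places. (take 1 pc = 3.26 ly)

d = 72.0 ly / 3.26 = 22.09 pc
5 log₁₀(d/10 pc) = 5 log₁₀(22.09) − 5 = 1.721
M = m − 5 log₁₀(d/10) = 4.44 − 1.721 = 2.719

M ≈ 2.72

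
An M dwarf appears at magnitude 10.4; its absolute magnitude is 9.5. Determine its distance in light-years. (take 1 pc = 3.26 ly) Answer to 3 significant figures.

Distance modulus: m − M = 10.4 − (9.5) = 0.900
m − M = 5 log₁₀ d − 5
log₁₀ d = (m − M)/5 + 1 = 1.1800
d = 10^1.1800 = 15.14 pc
= 49.34 ly

d ≈ 49.3 ly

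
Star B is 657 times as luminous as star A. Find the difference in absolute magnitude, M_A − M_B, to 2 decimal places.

M_A − M_B ≈ 7.04

Pogson: ΔM = −2.5 log₁₀(ratio) = −2.5 log₁₀(657) = −2.5 × 2.8176 = -7.044
Star B is brighter so has the smaller magnitude: M_A − M_B is positive.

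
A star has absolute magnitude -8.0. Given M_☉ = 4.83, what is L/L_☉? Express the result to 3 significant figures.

M − M_☉ = -8.0 − 4.83 = -12.830
L/L_☉ = 10^(−0.4 (M − M_☉)) = 10^5.132 = 135500

L/L_☉ ≈ 136000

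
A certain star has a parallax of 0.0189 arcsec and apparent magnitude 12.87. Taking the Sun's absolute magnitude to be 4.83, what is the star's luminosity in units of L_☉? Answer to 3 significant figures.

d = 1/p = 1/0.0189″ = 52.91 pc
M = m − 5 log₁₀ d + 5 = 12.87 − 5·1.7235 + 5 = 9.252
M − M_☉ = 9.252 − 4.83 = 4.422
L/L_☉ = 10^(−0.4 × 4.422) = 0.01702

L/L_☉ ≈ 0.0170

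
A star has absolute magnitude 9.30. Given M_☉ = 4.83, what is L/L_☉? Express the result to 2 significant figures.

M − M_☉ = 9.30 − 4.83 = 4.470
L/L_☉ = 10^(−0.4 (M − M_☉)) = 10^-1.788 = 0.01629

L/L_☉ ≈ 0.016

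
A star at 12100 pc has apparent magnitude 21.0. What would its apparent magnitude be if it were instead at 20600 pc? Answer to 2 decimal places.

m ≈ 22.16

Flux ∝ 1/d², so Δm = 5 log₁₀(d₂/d₁) = 5 log₁₀(20600/12100) = 1.155
m₂ = m₁ + Δm = 21.0 + (1.155) = 22.155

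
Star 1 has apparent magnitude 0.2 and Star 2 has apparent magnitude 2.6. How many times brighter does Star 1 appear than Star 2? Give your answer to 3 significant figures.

Δm = 0.2 − (2.6) = -2.4
Flux ratio = 10^(−0.4 Δm) = 10^(−0.4 × -2.4) = 10^0.960 = 9.120

9.12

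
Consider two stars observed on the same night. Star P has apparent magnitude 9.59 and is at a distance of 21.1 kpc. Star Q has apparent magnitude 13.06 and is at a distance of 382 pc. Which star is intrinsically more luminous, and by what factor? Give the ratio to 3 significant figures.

Star P is more luminous, by a factor of 74500.

Star P: d = 21.1 kpc = 21100 pc
Star P: M = m − 5 log₁₀ d + 5 = 9.59 − 5·4.3243 + 5 = -7.031
Star Q: M = m − 5 log₁₀ d + 5 = 13.06 − 5·2.5821 + 5 = 5.150
ΔM = M_P − M_Q = -7.031 − (5.150) = -12.181; smaller M is more luminous → Star P.
L ratio = 10^(0.4 |ΔM|) = 10^4.872 = 74550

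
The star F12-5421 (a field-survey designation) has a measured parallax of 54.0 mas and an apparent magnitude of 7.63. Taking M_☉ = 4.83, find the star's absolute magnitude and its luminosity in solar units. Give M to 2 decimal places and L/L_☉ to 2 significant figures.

d = 1/p = 1000/54.0 mas = 18.52 pc
M = m − 5 log₁₀ d + 5 = 7.63 − 5·1.2676 + 5 = 6.292
M − M_☉ = 6.292 − 4.83 = 1.462
L/L_☉ = 10^(−0.4 × 1.462) = 0.2601

M ≈ 6.29; L/L_☉ ≈ 0.26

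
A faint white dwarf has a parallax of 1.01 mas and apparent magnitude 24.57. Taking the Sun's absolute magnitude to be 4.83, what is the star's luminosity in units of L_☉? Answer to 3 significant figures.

L/L_☉ ≈ 1.25×10^-4

d = 1/p = 1000/1.01 mas = 990.1 pc
M = m − 5 log₁₀ d + 5 = 24.57 − 5·2.9957 + 5 = 14.592
M − M_☉ = 14.592 − 4.83 = 9.762
L/L_☉ = 10^(−0.4 × 9.762) = 1.246×10^-4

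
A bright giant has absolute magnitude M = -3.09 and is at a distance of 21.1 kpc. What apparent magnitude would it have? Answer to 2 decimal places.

d = 21.1 kpc = 21100 pc
m = M + 5 log₁₀ d − 5 = -3.09 + 5·4.3243 − 5 = 13.531

m ≈ 13.53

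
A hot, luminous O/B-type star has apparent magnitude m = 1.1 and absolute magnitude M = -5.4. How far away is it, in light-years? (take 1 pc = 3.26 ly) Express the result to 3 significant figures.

μ = m − M = 6.500
m − M = 5 log₁₀ d − 5
log₁₀ d = (m − M)/5 + 1 = 2.3000
d = 10^2.3000 = 199.5 pc
= 650.5 ly

d ≈ 650 ly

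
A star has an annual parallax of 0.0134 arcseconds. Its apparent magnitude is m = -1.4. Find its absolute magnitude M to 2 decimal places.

M ≈ -5.76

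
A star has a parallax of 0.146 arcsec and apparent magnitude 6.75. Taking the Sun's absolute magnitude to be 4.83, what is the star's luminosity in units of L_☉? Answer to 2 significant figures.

d = 1/p = 1/0.146″ = 6.849 pc
M = m − 5 log₁₀ d + 5 = 6.75 − 5·0.8356 + 5 = 7.572
M − M_☉ = 7.572 − 4.83 = 2.742
L/L_☉ = 10^(−0.4 × 2.742) = 0.08004

L/L_☉ ≈ 0.080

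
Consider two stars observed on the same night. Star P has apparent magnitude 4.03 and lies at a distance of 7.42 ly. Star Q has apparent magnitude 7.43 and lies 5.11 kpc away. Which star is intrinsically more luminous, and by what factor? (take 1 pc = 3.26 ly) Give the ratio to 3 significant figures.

Star P: d = 7.42 ly / 3.26 = 2.276 pc
Star P: M = m − 5 log₁₀ d + 5 = 4.03 − 5·0.3572 + 5 = 7.244
Star Q: d = 5.11 kpc = 5110 pc
Star Q: M = m − 5 log₁₀ d + 5 = 7.43 − 5·3.7084 + 5 = -6.112
ΔM = M_P − M_Q = 7.244 − (-6.112) = 13.356; smaller M is more luminous → Star Q.
L ratio = 10^(0.4 |ΔM|) = 10^5.342 = 220000

Star Q is more luminous, by a factor of 220000.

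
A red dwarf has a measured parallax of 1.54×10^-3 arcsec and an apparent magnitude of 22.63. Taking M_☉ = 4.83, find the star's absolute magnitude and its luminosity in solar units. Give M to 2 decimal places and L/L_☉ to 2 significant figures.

M ≈ 13.57; L/L_☉ ≈ 3.2×10^-4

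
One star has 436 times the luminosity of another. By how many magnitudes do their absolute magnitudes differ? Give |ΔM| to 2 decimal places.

|ΔM| ≈ 6.60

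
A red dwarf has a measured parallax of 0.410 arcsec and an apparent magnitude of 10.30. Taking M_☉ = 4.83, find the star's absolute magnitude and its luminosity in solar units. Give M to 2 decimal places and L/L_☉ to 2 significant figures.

M ≈ 13.36; L/L_☉ ≈ 3.9×10^-4

d = 1/p = 1/0.410″ = 2.439 pc
M = m − 5 log₁₀ d + 5 = 10.30 − 5·0.3872 + 5 = 13.364
M − M_☉ = 13.364 − 4.83 = 8.534
L/L_☉ = 10^(−0.4 × 8.534) = 3.859×10^-4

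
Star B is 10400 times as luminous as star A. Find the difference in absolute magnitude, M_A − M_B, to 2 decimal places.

Pogson: ΔM = −2.5 log₁₀(ratio) = −2.5 log₁₀(10400) = −2.5 × 4.0170 = -10.043
Star B is brighter so has the smaller magnitude: M_A − M_B is positive.

M_A − M_B ≈ 10.04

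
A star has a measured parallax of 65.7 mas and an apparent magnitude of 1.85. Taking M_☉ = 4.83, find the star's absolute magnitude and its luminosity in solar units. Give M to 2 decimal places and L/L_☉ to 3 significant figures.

M ≈ 0.94; L/L_☉ ≈ 36.0

d = 1/p = 1000/65.7 mas = 15.22 pc
M = m − 5 log₁₀ d + 5 = 1.85 − 5·1.1824 + 5 = 0.938
M − M_☉ = 0.938 − 4.83 = -3.892
L/L_☉ = 10^(−0.4 × -3.892) = 36.05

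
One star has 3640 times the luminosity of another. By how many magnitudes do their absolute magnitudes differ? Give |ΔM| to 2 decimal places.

|ΔM| ≈ 8.90

Pogson: ΔM = −2.5 log₁₀(ratio) = −2.5 log₁₀(3640) = −2.5 × 3.5611 = -8.903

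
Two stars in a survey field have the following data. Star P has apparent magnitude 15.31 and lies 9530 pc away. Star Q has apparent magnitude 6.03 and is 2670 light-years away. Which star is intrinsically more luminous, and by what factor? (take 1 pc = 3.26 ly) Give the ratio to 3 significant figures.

Star P: M = m − 5 log₁₀ d + 5 = 15.31 − 5·3.9791 + 5 = 0.415
Star Q: d = 2670 ly / 3.26 = 819.0 pc
Star Q: M = m − 5 log₁₀ d + 5 = 6.03 − 5·2.9133 + 5 = -3.536
ΔM = M_P − M_Q = 0.415 − (-3.536) = 3.951; smaller M is more luminous → Star Q.
L ratio = 10^(0.4 |ΔM|) = 10^1.580 = 38.05

Star Q is more luminous, by a factor of 38.1.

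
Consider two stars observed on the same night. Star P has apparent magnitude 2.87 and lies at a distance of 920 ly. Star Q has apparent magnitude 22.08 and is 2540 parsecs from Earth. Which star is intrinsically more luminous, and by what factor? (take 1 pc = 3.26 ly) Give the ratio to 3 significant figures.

Star P is more luminous, by a factor of 596000.

Star P: d = 920 ly / 3.26 = 282.2 pc
Star P: M = m − 5 log₁₀ d + 5 = 2.87 − 5·2.4506 + 5 = -4.383
Star Q: M = m − 5 log₁₀ d + 5 = 22.08 − 5·3.4048 + 5 = 10.056
ΔM = M_P − M_Q = -4.383 − (10.056) = -14.439; smaller M is more luminous → Star P.
L ratio = 10^(0.4 |ΔM|) = 10^5.775 = 596300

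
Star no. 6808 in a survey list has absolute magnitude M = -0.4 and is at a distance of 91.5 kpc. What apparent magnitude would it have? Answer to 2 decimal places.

d = 91.5 kpc = 91500 pc
m = M + 5 log₁₀ d − 5 = -0.4 + 5·4.9614 − 5 = 19.407

m ≈ 19.41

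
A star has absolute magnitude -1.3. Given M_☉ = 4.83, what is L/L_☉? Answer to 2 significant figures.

M − M_☉ = -1.3 − 4.83 = -6.130
L/L_☉ = 10^(−0.4 (M − M_☉)) = 10^2.452 = 283.1

L/L_☉ ≈ 280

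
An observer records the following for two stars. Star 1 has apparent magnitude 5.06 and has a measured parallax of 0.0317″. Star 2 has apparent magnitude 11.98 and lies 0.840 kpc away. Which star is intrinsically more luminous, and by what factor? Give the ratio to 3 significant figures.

Star 2 is more luminous, by a factor of 1.21.

Star 1: d = 1/p = 1/0.0317″ = 31.55 pc
Star 1: M = m − 5 log₁₀ d + 5 = 5.06 − 5·1.4989 + 5 = 2.565
Star 2: d = 0.840 kpc = 840.0 pc
Star 2: M = m − 5 log₁₀ d + 5 = 11.98 − 5·2.9243 + 5 = 2.359
ΔM = M_1 − M_2 = 2.565 − (2.359) = 0.207; smaller M is more luminous → Star 2.
L ratio = 10^(0.4 |ΔM|) = 10^0.083 = 1.210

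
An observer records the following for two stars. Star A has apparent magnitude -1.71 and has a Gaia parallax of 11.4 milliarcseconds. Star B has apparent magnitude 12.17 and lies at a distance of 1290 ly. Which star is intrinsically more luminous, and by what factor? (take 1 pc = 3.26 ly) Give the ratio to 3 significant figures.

Star A: p = 11.4 mas = 0.0114″ → d = 1/p = 87.72 pc
Star A: M = m − 5 log₁₀ d + 5 = -1.71 − 5·1.9431 + 5 = -6.425
Star B: d = 1290 ly / 3.26 = 395.7 pc
Star B: M = m − 5 log₁₀ d + 5 = 12.17 − 5·2.5974 + 5 = 4.183
ΔM = M_A − M_B = -6.425 − (4.183) = -10.609; smaller M is more luminous → Star A.
L ratio = 10^(0.4 |ΔM|) = 10^4.243 = 17520

Star A is more luminous, by a factor of 17500.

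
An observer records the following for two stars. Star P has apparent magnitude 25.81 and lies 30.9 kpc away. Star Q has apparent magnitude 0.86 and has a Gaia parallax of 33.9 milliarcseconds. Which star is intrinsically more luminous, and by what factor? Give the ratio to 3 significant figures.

Star Q is more luminous, by a factor of 8700.

Star P: d = 30.9 kpc = 30900 pc
Star P: M = m − 5 log₁₀ d + 5 = 25.81 − 5·4.4900 + 5 = 8.360
Star Q: p = 33.9 mas = 0.0339″ → d = 1/p = 29.50 pc
Star Q: M = m − 5 log₁₀ d + 5 = 0.86 − 5·1.4698 + 5 = -1.489
ΔM = M_P − M_Q = 8.360 − (-1.489) = 9.849; smaller M is more luminous → Star Q.
L ratio = 10^(0.4 |ΔM|) = 10^3.940 = 8703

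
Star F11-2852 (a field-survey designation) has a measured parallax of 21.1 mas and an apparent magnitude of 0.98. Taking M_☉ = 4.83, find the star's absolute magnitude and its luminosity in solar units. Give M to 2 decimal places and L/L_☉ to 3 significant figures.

d = 1/p = 1000/21.1 mas = 47.39 pc
M = m − 5 log₁₀ d + 5 = 0.98 − 5·1.6757 + 5 = -2.399
M − M_☉ = -2.399 − 4.83 = -7.229
L/L_☉ = 10^(−0.4 × -7.229) = 778.8

M ≈ -2.40; L/L_☉ ≈ 779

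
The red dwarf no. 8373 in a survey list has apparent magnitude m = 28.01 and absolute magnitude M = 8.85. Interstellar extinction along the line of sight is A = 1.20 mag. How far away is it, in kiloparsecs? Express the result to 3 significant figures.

d ≈ 39.1 kpc

m − M = 5 log₁₀(d/10 pc) + A  ⇒  28.01 − (8.85) − 1.20 = 5 log₁₀(d/10)
17.960 = 5 log₁₀(d/10)
log₁₀ d = (m − M − A)/5 + 1 = 4.5920
d = 10^4.5920 = 39080 pc
= 39.08 kpc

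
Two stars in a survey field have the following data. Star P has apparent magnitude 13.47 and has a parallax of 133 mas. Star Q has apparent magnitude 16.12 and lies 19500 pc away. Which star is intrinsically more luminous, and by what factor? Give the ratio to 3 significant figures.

Star Q is more luminous, by a factor of 586000.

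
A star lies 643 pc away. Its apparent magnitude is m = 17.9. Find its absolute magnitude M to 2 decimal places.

M ≈ 8.86

5 log₁₀(d/10 pc) = 5 log₁₀(643.0) − 5 = 9.041
M = m − 5 log₁₀(d/10) = 17.9 − 9.041 = 8.859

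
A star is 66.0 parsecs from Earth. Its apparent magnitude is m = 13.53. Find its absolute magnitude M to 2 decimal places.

M ≈ 9.43

5 log₁₀(d/10 pc) = 5 log₁₀(66.00) − 5 = 4.098
M = m − 5 log₁₀(d/10) = 13.53 − 4.098 = 9.432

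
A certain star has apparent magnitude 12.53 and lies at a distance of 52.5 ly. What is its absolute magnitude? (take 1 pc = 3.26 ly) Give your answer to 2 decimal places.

M ≈ 11.50

d = 52.5 ly / 3.26 = 16.10 pc
5 log₁₀(d/10 pc) = 5 log₁₀(16.10) − 5 = 1.035
M = m − 5 log₁₀(d/10) = 12.53 − 1.035 = 11.495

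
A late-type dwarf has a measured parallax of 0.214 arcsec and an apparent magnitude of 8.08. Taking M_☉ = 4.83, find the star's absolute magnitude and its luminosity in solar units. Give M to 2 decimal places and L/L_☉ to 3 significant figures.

M ≈ 9.73; L/L_☉ ≈ 0.0109

d = 1/p = 1/0.214″ = 4.673 pc
M = m − 5 log₁₀ d + 5 = 8.08 − 5·0.6696 + 5 = 9.732
M − M_☉ = 9.732 − 4.83 = 4.902
L/L_☉ = 10^(−0.4 × 4.902) = 0.01094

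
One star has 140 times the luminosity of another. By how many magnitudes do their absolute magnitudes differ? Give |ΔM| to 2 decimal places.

|ΔM| ≈ 5.37

Pogson: ΔM = −2.5 log₁₀(ratio) = −2.5 log₁₀(140) = −2.5 × 2.1461 = -5.365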